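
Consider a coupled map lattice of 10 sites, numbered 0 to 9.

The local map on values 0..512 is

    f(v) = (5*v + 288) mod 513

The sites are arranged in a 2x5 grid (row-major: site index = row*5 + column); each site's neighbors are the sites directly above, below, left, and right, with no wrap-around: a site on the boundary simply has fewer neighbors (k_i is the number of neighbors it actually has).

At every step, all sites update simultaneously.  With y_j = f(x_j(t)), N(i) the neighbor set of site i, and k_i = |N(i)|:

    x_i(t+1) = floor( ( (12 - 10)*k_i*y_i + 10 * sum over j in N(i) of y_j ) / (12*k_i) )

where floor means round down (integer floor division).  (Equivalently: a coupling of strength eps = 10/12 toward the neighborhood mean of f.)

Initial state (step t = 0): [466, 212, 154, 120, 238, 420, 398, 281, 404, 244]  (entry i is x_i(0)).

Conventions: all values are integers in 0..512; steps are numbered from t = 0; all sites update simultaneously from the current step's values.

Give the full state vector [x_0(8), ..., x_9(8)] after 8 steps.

Simulating step by step:
t=0: [466, 212, 154, 120, 238, 420, 398, 281, 404, 244]
t=1: [283, 140, 241, 268, 432, 172, 263, 168, 323, 375]
t=2: [276, 272, 262, 355, 149, 115, 204, 265, 144, 335]
t=3: [212, 148, 63, 157, 182, 229, 195, 244, 223, 279]
t=4: [224, 180, 162, 185, 108, 300, 287, 275, 249, 252]
t=5: [234, 204, 143, 279, 134, 277, 179, 232, 173, 344]
t=6: [245, 346, 317, 319, 329, 267, 258, 285, 308, 316]
t=7: [315, 318, 332, 339, 346, 233, 211, 212, 283, 339]
t=8: [373, 348, 375, 366, 449, 338, 355, 300, 363, 341]

Answer: [373, 348, 375, 366, 449, 338, 355, 300, 363, 341]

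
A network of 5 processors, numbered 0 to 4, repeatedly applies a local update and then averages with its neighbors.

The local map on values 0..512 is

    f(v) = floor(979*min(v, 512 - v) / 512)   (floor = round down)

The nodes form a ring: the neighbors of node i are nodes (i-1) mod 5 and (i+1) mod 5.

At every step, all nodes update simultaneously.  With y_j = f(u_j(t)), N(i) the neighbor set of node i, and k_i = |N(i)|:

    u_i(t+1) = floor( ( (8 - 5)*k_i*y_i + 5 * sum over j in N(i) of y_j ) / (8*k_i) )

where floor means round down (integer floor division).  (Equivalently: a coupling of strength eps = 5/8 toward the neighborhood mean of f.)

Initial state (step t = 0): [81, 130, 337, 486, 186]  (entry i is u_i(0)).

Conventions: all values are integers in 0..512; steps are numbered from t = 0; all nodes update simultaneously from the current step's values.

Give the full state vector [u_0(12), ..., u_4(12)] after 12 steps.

Answer: [239, 249, 239, 221, 221]

Derivation:
t=0: [81, 130, 337, 486, 186]
t=1: [246, 245, 218, 233, 196]
t=2: [439, 452, 441, 413, 426]
t=3: [139, 128, 145, 164, 164]
t=4: [273, 260, 277, 301, 298]
t=5: [449, 463, 444, 419, 421]
t=6: [128, 113, 133, 161, 158]
t=7: [253, 236, 258, 288, 285]
t=8: [457, 471, 456, 447, 447]
t=9: [102, 95, 103, 118, 118]
t=10: [200, 190, 200, 215, 215]
t=11: [385, 374, 385, 401, 401]
t=12: [239, 249, 239, 221, 221]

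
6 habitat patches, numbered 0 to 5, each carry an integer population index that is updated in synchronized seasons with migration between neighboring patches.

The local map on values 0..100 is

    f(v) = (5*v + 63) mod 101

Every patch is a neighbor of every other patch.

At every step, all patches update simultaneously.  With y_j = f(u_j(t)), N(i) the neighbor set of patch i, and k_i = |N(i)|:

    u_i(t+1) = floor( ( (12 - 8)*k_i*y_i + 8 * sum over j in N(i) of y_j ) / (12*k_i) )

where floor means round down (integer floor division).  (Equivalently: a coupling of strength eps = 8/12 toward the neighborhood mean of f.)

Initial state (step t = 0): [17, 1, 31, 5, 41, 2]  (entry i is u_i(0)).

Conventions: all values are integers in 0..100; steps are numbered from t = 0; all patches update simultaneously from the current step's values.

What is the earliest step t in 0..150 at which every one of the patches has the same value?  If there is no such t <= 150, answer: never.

Simulating step by step:
t=0: [17, 1, 31, 5, 41, 2]  (not all equal)
t=1: [57, 61, 50, 65, 60, 62]  (not all equal)
t=2: [53, 57, 46, 61, 56, 58]  (not all equal)
t=3: [47, 51, 60, 55, 50, 52]  (not all equal)
t=4: [50, 34, 43, 38, 33, 35]  (not all equal)
t=5: [32, 36, 45, 40, 35, 37]  (not all equal)
t=6: [43, 47, 56, 51, 46, 48]  (not all equal)
t=7: [57, 61, 50, 45, 60, 42]  (not all equal)
t=8: [53, 57, 46, 62, 56, 59]  (not all equal)
t=9: [48, 52, 61, 57, 51, 54]  (not all equal)
t=10: [23, 27, 36, 32, 26, 29]  (not all equal)
t=11: [59, 63, 52, 48, 62, 45]  (not all equal)
t=12: [51, 55, 44, 40, 54, 58]  (not all equal)
t=13: [39, 43, 52, 48, 42, 46]  (not all equal)
t=14: [53, 57, 45, 41, 56, 60]  (not all equal)
t=15: [47, 51, 60, 56, 50, 54]  (not all equal)
t=16: [52, 36, 45, 41, 35, 39]  (not all equal)
t=17: [44, 48, 57, 53, 47, 51]  (not all equal)
t=18: [51, 34, 43, 39, 54, 37]  (not all equal)
t=19: [36, 40, 49, 45, 39, 43]  (not all equal)
t=20: [51, 55, 44, 60, 54, 58]  (not all equal)
t=21: [39, 43, 52, 48, 42, 46]  (not all equal)

Answer: never
Key observation: The state at step 13 reappears at step 21 — the system is in a cycle of period 8 from step 13 on.  No step 0..21 is synchronized, and the cycle repeats forever, so no step up to 150 (or ever) has all patches equal.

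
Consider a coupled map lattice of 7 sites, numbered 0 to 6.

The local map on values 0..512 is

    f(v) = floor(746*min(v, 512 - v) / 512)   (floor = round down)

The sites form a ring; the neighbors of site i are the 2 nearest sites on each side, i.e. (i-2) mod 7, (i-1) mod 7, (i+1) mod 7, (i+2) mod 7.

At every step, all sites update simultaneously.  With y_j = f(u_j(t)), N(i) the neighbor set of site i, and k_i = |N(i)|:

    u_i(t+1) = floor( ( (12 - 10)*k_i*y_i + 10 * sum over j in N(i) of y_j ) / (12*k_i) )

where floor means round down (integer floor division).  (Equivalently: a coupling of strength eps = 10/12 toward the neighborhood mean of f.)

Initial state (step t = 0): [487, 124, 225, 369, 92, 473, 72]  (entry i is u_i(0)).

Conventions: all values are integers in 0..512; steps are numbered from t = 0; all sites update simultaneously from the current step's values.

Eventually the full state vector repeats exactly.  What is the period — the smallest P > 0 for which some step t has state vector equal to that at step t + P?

Simulating step by step:
t=0: [487, 124, 225, 369, 92, 473, 72]
t=1: [144, 170, 170, 179, 167, 109, 101]
t=2: [201, 220, 240, 229, 209, 205, 203]
t=3: [311, 317, 318, 320, 316, 304, 302]
t=4: [293, 288, 284, 286, 291, 292, 293]
t=5: [323, 324, 325, 325, 324, 321, 321]
t=6: [275, 274, 273, 273, 274, 275, 275]
t=7: [345, 346, 346, 346, 346, 345, 345]
t=8: [242, 241, 241, 241, 241, 242, 242]
t=9: [351, 351, 351, 351, 351, 351, 351]
t=10: [234, 234, 234, 234, 234, 234, 234]
t=11: [340, 340, 340, 340, 340, 340, 340]
t=12: [250, 250, 250, 250, 250, 250, 250]
t=13: [364, 364, 364, 364, 364, 364, 364]
t=14: [215, 215, 215, 215, 215, 215, 215]
t=15: [313, 313, 313, 313, 313, 313, 313]
t=16: [289, 289, 289, 289, 289, 289, 289]
t=17: [324, 324, 324, 324, 324, 324, 324]
t=18: [273, 273, 273, 273, 273, 273, 273]
t=19: [348, 348, 348, 348, 348, 348, 348]
t=20: [238, 238, 238, 238, 238, 238, 238]
t=21: [346, 346, 346, 346, 346, 346, 346]
t=22: [241, 241, 241, 241, 241, 241, 241]
t=23: [351, 351, 351, 351, 351, 351, 351]

Answer: 14
Key observation: The state at step 9, [351, 351, 351, 351, 351, 351, 351], reappears at step 23 — and no state repeats earlier — so the cycle the system enters has period 14.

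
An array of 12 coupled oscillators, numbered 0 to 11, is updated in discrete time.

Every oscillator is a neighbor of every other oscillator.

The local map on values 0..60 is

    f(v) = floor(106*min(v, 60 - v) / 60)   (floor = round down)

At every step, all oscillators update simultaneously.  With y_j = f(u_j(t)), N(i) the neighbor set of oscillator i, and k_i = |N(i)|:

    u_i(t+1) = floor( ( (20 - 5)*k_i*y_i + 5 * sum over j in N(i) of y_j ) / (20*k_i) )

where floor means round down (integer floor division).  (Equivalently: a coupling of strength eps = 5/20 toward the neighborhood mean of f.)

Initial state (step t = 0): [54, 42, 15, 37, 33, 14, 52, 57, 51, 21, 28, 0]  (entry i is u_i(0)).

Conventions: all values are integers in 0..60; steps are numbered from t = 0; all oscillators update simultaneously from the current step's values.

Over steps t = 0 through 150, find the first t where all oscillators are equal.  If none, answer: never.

Answer: 31
Key observation: Synchronization is absorbing here: once all oscillators are equal they stay equal, and step 31 is the first all-equal step.

Derivation:
t=0: [54, 42, 15, 37, 33, 14, 52, 57, 51, 21, 28, 0]  (not all equal)
t=1: [14, 29, 25, 35, 40, 24, 16, 10, 17, 33, 42, 6]  (not all equal)
t=2: [26, 46, 41, 41, 34, 39, 29, 21, 30, 43, 31, 16]  (not all equal)
t=3: [43, 28, 34, 34, 43, 37, 47, 37, 49, 32, 47, 30]  (not all equal)
t=4: [31, 45, 42, 42, 31, 39, 26, 39, 23, 45, 26, 48]  (not all equal)
t=5: [47, 28, 32, 32, 47, 36, 42, 36, 39, 28, 42, 25]  (not all equal)
t=6: [26, 46, 46, 46, 26, 41, 33, 41, 37, 46, 33, 42]  (not all equal)
t=7: [42, 26, 26, 26, 42, 33, 43, 33, 38, 26, 43, 32]  (not all equal)
t=8: [33, 43, 43, 43, 33, 45, 32, 45, 38, 43, 32, 46]  (not all equal)
t=9: [43, 31, 31, 31, 43, 28, 45, 28, 37, 31, 45, 27]  (not all equal)
t=10: [33, 48, 48, 48, 33, 47, 30, 47, 40, 48, 30, 45]  (not all equal)
t=11: [43, 24, 24, 24, 43, 24, 47, 24, 34, 24, 47, 27]  (not all equal)
t=12: [32, 40, 40, 40, 32, 40, 26, 40, 42, 40, 26, 44]  (not all equal)
t=13: [46, 35, 35, 35, 46, 35, 43, 35, 32, 35, 43, 30]  (not all equal)
t=14: [28, 42, 42, 42, 28, 42, 32, 42, 46, 42, 32, 49]  (not all equal)
t=15: [45, 32, 32, 32, 45, 32, 45, 32, 27, 32, 45, 23]  (not all equal)
t=16: [29, 46, 46, 46, 29, 46, 29, 46, 45, 46, 29, 40]  (not all equal)
t=17: [46, 26, 26, 26, 46, 26, 46, 26, 28, 26, 46, 34]  (not all equal)
t=18: [27, 43, 43, 43, 27, 43, 27, 43, 46, 43, 27, 43]  (not all equal)
t=19: [43, 31, 31, 31, 43, 31, 43, 31, 27, 31, 43, 31]  (not all equal)
t=20: [33, 49, 49, 49, 33, 49, 33, 49, 46, 49, 33, 49]  (not all equal)
t=21: [42, 21, 21, 21, 42, 21, 42, 21, 25, 21, 42, 21]  (not all equal)
t=22: [32, 36, 36, 36, 32, 36, 32, 36, 41, 36, 32, 36]  (not all equal)
t=23: [47, 42, 42, 42, 47, 42, 47, 42, 35, 42, 47, 42]  (not all equal)
t=24: [23, 30, 30, 30, 23, 30, 23, 30, 39, 30, 23, 30]  (not all equal)
t=25: [42, 51, 51, 51, 42, 51, 42, 51, 39, 51, 42, 51]  (not all equal)
t=26: [28, 16, 16, 16, 28, 16, 28, 16, 32, 16, 28, 16]  (not all equal)
t=27: [45, 30, 30, 30, 45, 30, 45, 30, 45, 30, 45, 30]  (not all equal)
t=28: [30, 49, 49, 49, 30, 49, 30, 49, 30, 49, 30, 49]  (not all equal)
t=29: [47, 22, 22, 22, 47, 22, 47, 22, 47, 22, 47, 22]  (not all equal)
t=30: [24, 36, 36, 36, 24, 36, 24, 36, 24, 36, 24, 36]  (not all equal)
t=31: [42, 42, 42, 42, 42, 42, 42, 42, 42, 42, 42, 42]  (all equal)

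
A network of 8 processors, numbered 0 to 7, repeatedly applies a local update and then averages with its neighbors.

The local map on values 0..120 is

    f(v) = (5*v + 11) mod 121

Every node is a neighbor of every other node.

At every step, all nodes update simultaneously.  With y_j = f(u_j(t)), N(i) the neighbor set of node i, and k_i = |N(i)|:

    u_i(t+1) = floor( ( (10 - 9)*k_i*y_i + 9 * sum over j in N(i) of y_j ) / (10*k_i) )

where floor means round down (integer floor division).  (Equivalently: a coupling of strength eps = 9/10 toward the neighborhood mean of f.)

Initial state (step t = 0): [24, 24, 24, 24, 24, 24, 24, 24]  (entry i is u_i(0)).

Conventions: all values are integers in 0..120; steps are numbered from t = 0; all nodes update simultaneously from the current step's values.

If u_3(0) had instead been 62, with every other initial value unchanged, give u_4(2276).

Simulating step by step:
t=0: [24, 24, 24, 62, 24, 24, 24, 24]
t=1: [18, 18, 18, 16, 18, 18, 18, 18]
t=2: [99, 99, 99, 100, 99, 99, 99, 99]
t=3: [22, 22, 22, 22, 22, 22, 22, 22]
t=4: [0, 0, 0, 0, 0, 0, 0, 0]
t=5: [11, 11, 11, 11, 11, 11, 11, 11]
t=6: [66, 66, 66, 66, 66, 66, 66, 66]
t=7: [99, 99, 99, 99, 99, 99, 99, 99]
t=8: [22, 22, 22, 22, 22, 22, 22, 22]

Answer: u_4(2276) = 66
Key observation: The state at step 3, [22, 22, 22, 22, 22, 22, 22, 22], reappears at step 8: the system is in a cycle of period 5 from step 3 on.  Therefore the state at step 2276 equals the state at step 3 + ((2276 - 3) mod 5) = 6, which is [66, 66, 66, 66, 66, 66, 66, 66].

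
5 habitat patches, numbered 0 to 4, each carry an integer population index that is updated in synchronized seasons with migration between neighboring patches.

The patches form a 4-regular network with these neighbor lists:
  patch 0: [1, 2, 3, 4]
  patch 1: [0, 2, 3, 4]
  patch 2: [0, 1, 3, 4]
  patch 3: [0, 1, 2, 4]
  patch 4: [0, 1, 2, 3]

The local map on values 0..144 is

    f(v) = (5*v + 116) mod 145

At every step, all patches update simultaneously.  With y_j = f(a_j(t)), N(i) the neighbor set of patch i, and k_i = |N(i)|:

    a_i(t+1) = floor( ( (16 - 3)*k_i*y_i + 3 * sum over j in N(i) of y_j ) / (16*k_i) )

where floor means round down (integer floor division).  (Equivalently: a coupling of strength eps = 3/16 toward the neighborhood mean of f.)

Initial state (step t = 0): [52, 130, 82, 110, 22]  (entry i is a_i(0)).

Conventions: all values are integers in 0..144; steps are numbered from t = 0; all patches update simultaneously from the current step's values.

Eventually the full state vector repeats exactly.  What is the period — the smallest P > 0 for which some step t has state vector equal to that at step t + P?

Simulating step by step:
t=0: [52, 130, 82, 110, 22]
t=1: [83, 49, 87, 83, 80]
t=2: [95, 75, 110, 95, 83]
t=3: [20, 55, 78, 20, 85]
t=4: [74, 97, 74, 74, 100]
t=5: [48, 25, 48, 48, 37]
t=6: [64, 87, 64, 64, 22]
t=7: [10, 98, 10, 10, 71]
t=8: [21, 25, 21, 21, 33]
t=9: [79, 95, 79, 79, 125]
t=10: [70, 20, 70, 70, 24]
t=11: [35, 66, 35, 35, 81]
t=12: [5, 13, 5, 5, 70]
t=13: [130, 50, 130, 130, 46]
t=14: [43, 70, 43, 43, 54]
t=15: [43, 35, 43, 43, 85]
t=16: [42, 11, 42, 42, 91]
t=17: [40, 32, 40, 40, 116]
t=18: [35, 115, 35, 35, 104]
t=19: [8, 92, 8, 8, 50]
t=20: [20, 119, 20, 20, 69]
t=21: [71, 117, 71, 71, 37]
t=22: [38, 103, 38, 38, 19]
t=23: [19, 46, 19, 19, 58]
t=24: [67, 60, 67, 67, 106]
t=25: [23, 107, 23, 23, 61]
t=26: [87, 75, 87, 87, 121]
t=27: [114, 68, 114, 114, 133]
t=28: [99, 34, 99, 99, 61]
t=29: [40, 125, 40, 40, 117]
t=30: [29, 22, 29, 29, 102]
t=31: [111, 84, 111, 111, 57]
t=32: [92, 100, 92, 92, 107]
t=33: [132, 52, 132, 132, 79]
t=34: [53, 80, 53, 53, 72]
t=35: [88, 80, 88, 88, 49]
t=36: [116, 86, 116, 116, 78]
t=37: [113, 109, 113, 113, 79]
t=38: [98, 83, 98, 98, 79]
t=39: [31, 85, 31, 31, 69]
t=40: [120, 105, 120, 120, 43]
t=41: [128, 70, 128, 128, 55]
t=42: [34, 34, 34, 34, 87]
t=43: [139, 139, 139, 139, 120]
t=44: [88, 88, 88, 88, 126]
t=45: [116, 116, 116, 116, 39]
t=46: [111, 111, 111, 111, 38]
t=47: [87, 87, 87, 87, 30]
t=48: [116, 116, 116, 116, 120]
t=49: [116, 116, 116, 116, 132]
t=50: [112, 112, 112, 112, 63]
t=51: [98, 98, 98, 98, 132]
t=52: [27, 27, 27, 27, 46]
t=53: [103, 103, 103, 103, 65]
t=54: [48, 48, 48, 48, 14]
t=55: [64, 64, 64, 64, 45]
t=56: [3, 3, 3, 3, 41]
t=57: [126, 126, 126, 126, 49]
t=58: [23, 23, 23, 23, 61]
t=59: [88, 88, 88, 88, 122]
t=60: [115, 115, 115, 115, 23]
t=61: [109, 109, 109, 109, 90]
t=62: [83, 83, 83, 83, 121]
t=63: [98, 98, 98, 98, 132]

Answer: 12
Key observation: The state at step 51, [98, 98, 98, 98, 132], reappears at step 63 — and no state repeats earlier — so the cycle the system enters has period 12.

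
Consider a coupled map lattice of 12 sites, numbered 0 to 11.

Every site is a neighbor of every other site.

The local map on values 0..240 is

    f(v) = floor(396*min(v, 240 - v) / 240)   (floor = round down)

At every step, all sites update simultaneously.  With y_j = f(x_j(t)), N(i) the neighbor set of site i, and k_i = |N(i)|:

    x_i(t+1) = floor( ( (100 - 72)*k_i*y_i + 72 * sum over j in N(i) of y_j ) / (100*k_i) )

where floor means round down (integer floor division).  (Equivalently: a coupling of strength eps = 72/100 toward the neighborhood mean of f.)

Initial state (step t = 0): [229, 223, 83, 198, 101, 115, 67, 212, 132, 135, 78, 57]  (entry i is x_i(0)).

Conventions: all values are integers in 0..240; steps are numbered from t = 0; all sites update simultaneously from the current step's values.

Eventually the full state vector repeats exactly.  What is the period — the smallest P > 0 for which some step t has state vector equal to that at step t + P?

Simulating step by step:
t=0: [229, 223, 83, 198, 101, 115, 67, 212, 132, 135, 78, 57]
t=1: [91, 93, 116, 102, 122, 127, 110, 97, 125, 124, 114, 107]
t=2: [171, 172, 180, 175, 180, 179, 178, 173, 179, 180, 179, 176]
t=3: [105, 105, 102, 104, 102, 103, 103, 105, 103, 102, 103, 104]
t=4: [170, 170, 169, 170, 169, 169, 169, 170, 169, 169, 169, 170]
t=5: [115, 115, 116, 115, 116, 116, 116, 115, 116, 116, 116, 115]
t=6: [189, 189, 190, 189, 190, 190, 190, 189, 190, 190, 190, 189]
t=7: [83, 83, 82, 83, 82, 82, 82, 83, 82, 82, 82, 83]
t=8: [135, 135, 135, 135, 135, 135, 135, 135, 135, 135, 135, 135]
t=9: [173, 173, 173, 173, 173, 173, 173, 173, 173, 173, 173, 173]
t=10: [110, 110, 110, 110, 110, 110, 110, 110, 110, 110, 110, 110]
t=11: [181, 181, 181, 181, 181, 181, 181, 181, 181, 181, 181, 181]
t=12: [97, 97, 97, 97, 97, 97, 97, 97, 97, 97, 97, 97]
t=13: [160, 160, 160, 160, 160, 160, 160, 160, 160, 160, 160, 160]
t=14: [132, 132, 132, 132, 132, 132, 132, 132, 132, 132, 132, 132]
t=15: [178, 178, 178, 178, 178, 178, 178, 178, 178, 178, 178, 178]
t=16: [102, 102, 102, 102, 102, 102, 102, 102, 102, 102, 102, 102]
t=17: [168, 168, 168, 168, 168, 168, 168, 168, 168, 168, 168, 168]
t=18: [118, 118, 118, 118, 118, 118, 118, 118, 118, 118, 118, 118]
t=19: [194, 194, 194, 194, 194, 194, 194, 194, 194, 194, 194, 194]
t=20: [75, 75, 75, 75, 75, 75, 75, 75, 75, 75, 75, 75]
t=21: [123, 123, 123, 123, 123, 123, 123, 123, 123, 123, 123, 123]
t=22: [193, 193, 193, 193, 193, 193, 193, 193, 193, 193, 193, 193]
t=23: [77, 77, 77, 77, 77, 77, 77, 77, 77, 77, 77, 77]
t=24: [127, 127, 127, 127, 127, 127, 127, 127, 127, 127, 127, 127]
t=25: [186, 186, 186, 186, 186, 186, 186, 186, 186, 186, 186, 186]
t=26: [89, 89, 89, 89, 89, 89, 89, 89, 89, 89, 89, 89]
t=27: [146, 146, 146, 146, 146, 146, 146, 146, 146, 146, 146, 146]
t=28: [155, 155, 155, 155, 155, 155, 155, 155, 155, 155, 155, 155]
t=29: [140, 140, 140, 140, 140, 140, 140, 140, 140, 140, 140, 140]
t=30: [165, 165, 165, 165, 165, 165, 165, 165, 165, 165, 165, 165]
t=31: [123, 123, 123, 123, 123, 123, 123, 123, 123, 123, 123, 123]

Answer: 10
Key observation: The state at step 21, [123, 123, 123, 123, 123, 123, 123, 123, 123, 123, 123, 123], reappears at step 31 — and no state repeats earlier — so the cycle the system enters has period 10.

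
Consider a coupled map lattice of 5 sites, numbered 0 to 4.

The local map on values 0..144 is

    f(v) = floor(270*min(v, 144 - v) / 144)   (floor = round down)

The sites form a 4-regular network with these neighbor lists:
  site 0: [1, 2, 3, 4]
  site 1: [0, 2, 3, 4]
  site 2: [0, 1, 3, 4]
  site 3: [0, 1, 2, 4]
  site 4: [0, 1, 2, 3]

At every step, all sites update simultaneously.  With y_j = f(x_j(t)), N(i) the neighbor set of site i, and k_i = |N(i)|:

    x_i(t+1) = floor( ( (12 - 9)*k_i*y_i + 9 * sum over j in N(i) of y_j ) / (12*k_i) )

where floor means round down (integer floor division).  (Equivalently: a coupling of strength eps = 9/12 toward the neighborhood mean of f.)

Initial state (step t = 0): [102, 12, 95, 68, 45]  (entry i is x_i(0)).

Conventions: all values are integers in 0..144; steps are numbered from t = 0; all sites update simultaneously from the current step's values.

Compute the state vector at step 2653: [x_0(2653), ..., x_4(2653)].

Simulating step by step:
t=0: [102, 12, 95, 68, 45]
t=1: [80, 76, 81, 83, 80]
t=2: [119, 120, 119, 119, 119]
t=3: [45, 45, 45, 45, 45]
t=4: [84, 84, 84, 84, 84]
t=5: [112, 112, 112, 112, 112]
t=6: [60, 60, 60, 60, 60]
t=7: [112, 112, 112, 112, 112]

Answer: [112, 112, 112, 112, 112]
Key observation: The state at step 5, [112, 112, 112, 112, 112], reappears at step 7: the system is in a cycle of period 2 from step 5 on.  Therefore the state at step 2653 equals the state at step 5 + ((2653 - 5) mod 2) = 5, which is [112, 112, 112, 112, 112].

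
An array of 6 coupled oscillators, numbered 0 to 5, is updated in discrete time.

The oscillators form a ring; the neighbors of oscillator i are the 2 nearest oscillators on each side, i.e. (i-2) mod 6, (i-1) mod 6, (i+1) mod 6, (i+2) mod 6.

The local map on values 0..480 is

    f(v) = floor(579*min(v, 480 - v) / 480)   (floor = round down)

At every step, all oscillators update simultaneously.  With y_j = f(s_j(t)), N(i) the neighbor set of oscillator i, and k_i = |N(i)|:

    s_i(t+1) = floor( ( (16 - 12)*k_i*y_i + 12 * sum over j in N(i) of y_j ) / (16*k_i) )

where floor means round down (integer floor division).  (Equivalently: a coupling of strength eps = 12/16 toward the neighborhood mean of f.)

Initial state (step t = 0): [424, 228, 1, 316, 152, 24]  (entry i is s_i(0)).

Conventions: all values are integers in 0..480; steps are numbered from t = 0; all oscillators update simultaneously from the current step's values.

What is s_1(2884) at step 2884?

Answer: s_1(2884) = 285
Key observation: The state at step 16, [285, 285, 285, 285, 285, 285], reappears at step 20: the system is in a cycle of period 4 from step 16 on.  Therefore the state at step 2884 equals the state at step 16 + ((2884 - 16) mod 4) = 16, which is [285, 285, 285, 285, 285, 285].

Derivation:
t=0: [424, 228, 1, 316, 152, 24]
t=1: [108, 123, 135, 140, 100, 142]
t=2: [145, 155, 146, 154, 148, 148]
t=3: [178, 180, 179, 180, 178, 180]
t=4: [215, 216, 215, 216, 215, 215]
t=5: [259, 259, 259, 259, 259, 259]
t=6: [266, 266, 266, 266, 266, 266]
t=7: [258, 258, 258, 258, 258, 258]
t=8: [267, 267, 267, 267, 267, 267]
t=9: [256, 256, 256, 256, 256, 256]
t=10: [270, 270, 270, 270, 270, 270]
t=11: [253, 253, 253, 253, 253, 253]
t=12: [273, 273, 273, 273, 273, 273]
t=13: [249, 249, 249, 249, 249, 249]
t=14: [278, 278, 278, 278, 278, 278]
t=15: [243, 243, 243, 243, 243, 243]
t=16: [285, 285, 285, 285, 285, 285]
t=17: [235, 235, 235, 235, 235, 235]
t=18: [283, 283, 283, 283, 283, 283]
t=19: [237, 237, 237, 237, 237, 237]
t=20: [285, 285, 285, 285, 285, 285]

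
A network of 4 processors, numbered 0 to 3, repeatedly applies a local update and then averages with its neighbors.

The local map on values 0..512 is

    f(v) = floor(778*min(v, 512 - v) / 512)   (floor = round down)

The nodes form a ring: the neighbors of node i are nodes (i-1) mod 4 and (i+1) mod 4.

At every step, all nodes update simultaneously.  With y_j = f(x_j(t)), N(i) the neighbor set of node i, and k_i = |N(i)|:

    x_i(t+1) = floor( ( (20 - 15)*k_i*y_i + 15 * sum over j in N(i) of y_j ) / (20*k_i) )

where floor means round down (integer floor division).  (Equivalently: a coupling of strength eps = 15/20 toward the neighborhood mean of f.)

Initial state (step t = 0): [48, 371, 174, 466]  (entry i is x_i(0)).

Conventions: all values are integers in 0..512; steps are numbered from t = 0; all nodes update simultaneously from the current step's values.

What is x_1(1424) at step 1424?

Answer: x_1(1424) = 388
Key observation: The state at step 9, [388, 386, 388, 386], reappears at step 19: the system is in a cycle of period 10 from step 9 on.  Therefore the state at step 1424 equals the state at step 9 + ((1424 - 9) mod 10) = 14, which is [386, 388, 386, 388].

Derivation:
t=0: [48, 371, 174, 466]
t=1: [124, 179, 172, 143]
t=2: [230, 236, 248, 222]
t=3: [347, 361, 354, 356]
t=4: [237, 241, 234, 243]
t=5: [365, 359, 364, 360]
t=6: [229, 225, 229, 225]
t=7: [342, 345, 342, 345]
t=8: [254, 256, 254, 256]
t=9: [388, 386, 388, 386]
t=10: [190, 188, 190, 188]
t=11: [285, 287, 285, 287]
t=12: [341, 343, 341, 343]
t=13: [256, 258, 256, 258]
t=14: [386, 388, 386, 388]
t=15: [188, 190, 188, 190]
t=16: [287, 285, 287, 285]
t=17: [343, 341, 343, 341]
t=18: [258, 256, 258, 256]
t=19: [388, 386, 388, 386]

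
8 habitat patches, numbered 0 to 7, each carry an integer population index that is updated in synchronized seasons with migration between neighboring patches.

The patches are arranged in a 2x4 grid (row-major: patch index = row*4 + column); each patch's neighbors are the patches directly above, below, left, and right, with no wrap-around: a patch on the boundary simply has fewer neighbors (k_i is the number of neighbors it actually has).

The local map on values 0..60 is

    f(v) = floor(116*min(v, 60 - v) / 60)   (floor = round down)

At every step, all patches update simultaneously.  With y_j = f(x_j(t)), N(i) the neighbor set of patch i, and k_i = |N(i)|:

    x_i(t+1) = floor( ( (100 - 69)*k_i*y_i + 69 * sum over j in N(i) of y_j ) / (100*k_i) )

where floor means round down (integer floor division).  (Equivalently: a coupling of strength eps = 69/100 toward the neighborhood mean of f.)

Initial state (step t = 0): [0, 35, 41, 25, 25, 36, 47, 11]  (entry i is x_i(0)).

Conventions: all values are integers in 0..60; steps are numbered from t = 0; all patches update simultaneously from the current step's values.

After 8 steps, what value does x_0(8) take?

Simulating step by step:
t=0: [0, 35, 41, 25, 25, 36, 47, 11]
t=1: [33, 33, 38, 34, 30, 42, 31, 31]
t=2: [54, 45, 49, 49, 47, 48, 47, 53]
t=3: [22, 21, 23, 18, 19, 25, 20, 19]
t=4: [39, 43, 39, 38, 42, 41, 41, 36]
t=5: [35, 36, 37, 42, 36, 34, 39, 41]
t=6: [46, 46, 41, 38, 48, 45, 42, 36]
t=7: [25, 29, 34, 41, 26, 28, 36, 40]
t=8: [51, 52, 47, 41, 50, 51, 46, 40]

Answer: x_0(8) = 51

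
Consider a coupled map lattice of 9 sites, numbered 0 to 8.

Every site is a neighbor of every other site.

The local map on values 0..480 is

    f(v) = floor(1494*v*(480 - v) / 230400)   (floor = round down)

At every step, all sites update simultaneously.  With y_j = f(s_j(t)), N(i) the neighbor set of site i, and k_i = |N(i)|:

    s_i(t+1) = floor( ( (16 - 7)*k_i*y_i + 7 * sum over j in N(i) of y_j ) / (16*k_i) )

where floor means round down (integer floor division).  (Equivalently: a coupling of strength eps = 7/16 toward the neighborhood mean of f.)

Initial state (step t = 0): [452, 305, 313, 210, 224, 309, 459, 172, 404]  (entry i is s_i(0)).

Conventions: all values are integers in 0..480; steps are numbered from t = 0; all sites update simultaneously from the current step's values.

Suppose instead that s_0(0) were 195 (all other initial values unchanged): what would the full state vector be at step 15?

Simulating step by step:
t=0: [195, 305, 313, 210, 224, 309, 459, 172, 404]
t=1: [332, 324, 320, 335, 337, 322, 180, 323, 250]
t=2: [324, 329, 331, 322, 321, 330, 340, 329, 351]
t=3: [323, 320, 318, 324, 324, 319, 313, 320, 305]
t=4: [330, 332, 333, 329, 329, 333, 335, 332, 339]
t=5: [318, 317, 317, 319, 319, 317, 315, 317, 313]
t=6: [334, 335, 335, 333, 333, 335, 336, 335, 336]
t=7: [315, 314, 314, 315, 315, 314, 313, 314, 313]
t=8: [337, 337, 337, 337, 337, 337, 337, 337, 337]
t=9: [312, 312, 312, 312, 312, 312, 312, 312, 312]
t=10: [339, 339, 339, 339, 339, 339, 339, 339, 339]
t=11: [309, 309, 309, 309, 309, 309, 309, 309, 309]
t=12: [342, 342, 342, 342, 342, 342, 342, 342, 342]
t=13: [306, 306, 306, 306, 306, 306, 306, 306, 306]
t=14: [345, 345, 345, 345, 345, 345, 345, 345, 345]
t=15: [302, 302, 302, 302, 302, 302, 302, 302, 302]

Answer: [302, 302, 302, 302, 302, 302, 302, 302, 302]
Key observation: This trace re-runs the system from the modified initial state.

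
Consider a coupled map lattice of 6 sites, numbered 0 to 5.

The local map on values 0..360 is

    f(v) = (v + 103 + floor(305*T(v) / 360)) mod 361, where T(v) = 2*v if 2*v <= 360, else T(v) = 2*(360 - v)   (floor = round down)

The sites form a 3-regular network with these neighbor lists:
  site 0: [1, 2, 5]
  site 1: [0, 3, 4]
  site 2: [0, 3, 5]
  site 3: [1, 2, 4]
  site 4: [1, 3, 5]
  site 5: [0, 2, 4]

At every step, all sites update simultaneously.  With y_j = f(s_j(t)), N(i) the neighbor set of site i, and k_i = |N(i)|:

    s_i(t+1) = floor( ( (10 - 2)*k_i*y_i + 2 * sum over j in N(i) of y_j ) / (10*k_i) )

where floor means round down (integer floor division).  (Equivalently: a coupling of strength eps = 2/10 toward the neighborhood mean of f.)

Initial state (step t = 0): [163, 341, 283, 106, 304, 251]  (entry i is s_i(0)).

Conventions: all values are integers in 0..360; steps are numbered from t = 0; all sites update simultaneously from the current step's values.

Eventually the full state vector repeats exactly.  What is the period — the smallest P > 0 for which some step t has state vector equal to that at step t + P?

Answer: 2
Key observation: The state at step 10, [208, 208, 208, 208, 208, 208], reappears at step 12 — and no state repeats earlier — so the cycle the system enters has period 2.

Derivation:
t=0: [163, 341, 283, 106, 304, 251]
t=1: [174, 115, 149, 48, 133, 173]
t=2: [194, 76, 157, 205, 112, 196]
t=3: [219, 276, 174, 201, 83, 200]
t=4: [198, 177, 209, 216, 299, 219]
t=5: [212, 211, 205, 199, 156, 196]
t=6: [205, 202, 209, 208, 171, 210]
t=7: [208, 210, 206, 206, 203, 205]
t=8: [207, 206, 208, 208, 210, 208]
t=9: [207, 207, 207, 207, 206, 207]
t=10: [208, 208, 208, 208, 208, 208]
t=11: [207, 207, 207, 207, 207, 207]
t=12: [208, 208, 208, 208, 208, 208]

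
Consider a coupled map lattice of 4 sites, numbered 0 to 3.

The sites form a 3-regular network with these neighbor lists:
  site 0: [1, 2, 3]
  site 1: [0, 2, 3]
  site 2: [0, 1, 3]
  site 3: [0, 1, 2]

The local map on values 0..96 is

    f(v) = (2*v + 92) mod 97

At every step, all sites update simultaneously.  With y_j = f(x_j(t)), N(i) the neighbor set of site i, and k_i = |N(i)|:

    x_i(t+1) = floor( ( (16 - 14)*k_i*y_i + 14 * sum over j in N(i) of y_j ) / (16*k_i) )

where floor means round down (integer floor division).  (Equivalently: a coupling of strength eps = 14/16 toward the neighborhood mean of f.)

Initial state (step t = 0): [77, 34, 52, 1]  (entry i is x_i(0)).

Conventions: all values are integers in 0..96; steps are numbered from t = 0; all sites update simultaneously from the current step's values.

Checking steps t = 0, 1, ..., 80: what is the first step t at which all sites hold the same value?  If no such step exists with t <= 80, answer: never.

Simulating step by step:
t=0: [77, 34, 52, 1]  (not all equal)
t=1: [52, 51, 61, 45]  (not all equal)
t=2: [30, 31, 27, 17]  (not all equal)
t=3: [46, 45, 47, 50]  (not all equal)
t=4: [89, 89, 89, 88]  (not all equal)
t=5: [75, 75, 75, 75]  (all equal)

Answer: 5
Key observation: Synchronization is absorbing here: once all sites are equal they stay equal, and step 5 is the first all-equal step.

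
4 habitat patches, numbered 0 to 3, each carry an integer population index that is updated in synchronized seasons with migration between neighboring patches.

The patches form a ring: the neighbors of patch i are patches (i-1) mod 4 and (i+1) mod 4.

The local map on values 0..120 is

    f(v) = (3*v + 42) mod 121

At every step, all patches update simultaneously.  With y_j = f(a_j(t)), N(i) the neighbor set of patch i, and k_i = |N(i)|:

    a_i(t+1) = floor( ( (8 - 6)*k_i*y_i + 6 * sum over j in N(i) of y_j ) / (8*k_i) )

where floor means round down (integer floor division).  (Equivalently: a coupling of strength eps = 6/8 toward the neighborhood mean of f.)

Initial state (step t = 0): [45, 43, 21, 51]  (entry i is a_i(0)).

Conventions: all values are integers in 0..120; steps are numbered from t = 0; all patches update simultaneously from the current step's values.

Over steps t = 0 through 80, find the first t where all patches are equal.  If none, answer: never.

Answer: 26
Key observation: Synchronization is absorbing here: once all patches are equal they stay equal, and step 26 is the first all-equal step.

Derivation:
t=0: [45, 43, 21, 51]  (not all equal)
t=1: [60, 72, 72, 78]  (not all equal)
t=2: [44, 47, 22, 52]  (not all equal)
t=3: [65, 75, 79, 79]  (not all equal)
t=4: [52, 63, 32, 66]  (not all equal)
t=5: [105, 62, 90, 65]  (not all equal)
t=6: [112, 96, 101, 98]  (not all equal)
t=7: [72, 66, 94, 67]  (not all equal)
t=8: [49, 66, 65, 37]  (not all equal)
t=9: [73, 98, 85, 77]  (not all equal)
t=10: [51, 51, 60, 35]  (not all equal)
t=11: [56, 84, 62, 72]  (not all equal)
t=12: [47, 86, 52, 77]  (not all equal)
t=13: [48, 66, 52, 59]  (not all equal)
t=14: [97, 83, 100, 77]  (not all equal)
t=15: [52, 83, 55, 79]  (not all equal)
t=16: [51, 73, 53, 70]  (not all equal)
t=17: [29, 62, 30, 60]  (not all equal)
t=18: [80, 33, 80, 32]  (not all equal)
t=19: [23, 35, 23, 34]  (not all equal)
t=20: [46, 89, 46, 89]  (not all equal)
t=21: [65, 61, 65, 61]  (not all equal)
t=22: [107, 113, 107, 113]  (not all equal)
t=23: [13, 4, 13, 4]  (not all equal)
t=24: [60, 74, 60, 74]  (not all equal)
t=25: [41, 81, 41, 81]  (not all equal)
t=26: [43, 43, 43, 43]  (all equal)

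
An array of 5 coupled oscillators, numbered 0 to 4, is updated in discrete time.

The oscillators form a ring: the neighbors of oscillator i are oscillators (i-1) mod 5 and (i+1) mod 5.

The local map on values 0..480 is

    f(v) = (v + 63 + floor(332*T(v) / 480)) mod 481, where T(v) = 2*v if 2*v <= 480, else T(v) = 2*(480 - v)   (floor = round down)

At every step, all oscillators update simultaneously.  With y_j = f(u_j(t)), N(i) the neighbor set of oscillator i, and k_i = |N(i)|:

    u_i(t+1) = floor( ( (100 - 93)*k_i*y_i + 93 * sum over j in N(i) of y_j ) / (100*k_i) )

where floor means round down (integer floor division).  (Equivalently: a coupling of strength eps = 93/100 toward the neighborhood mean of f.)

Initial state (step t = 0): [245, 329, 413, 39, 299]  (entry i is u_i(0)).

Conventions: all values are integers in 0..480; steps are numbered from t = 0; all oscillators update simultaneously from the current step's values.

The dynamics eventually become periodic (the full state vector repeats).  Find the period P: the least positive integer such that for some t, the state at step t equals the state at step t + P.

Answer: 2
Key observation: The state at step 41, [116, 116, 116, 116, 116], reappears at step 43 — and no state repeats earlier — so the cycle the system enters has period 2.

Derivation:
t=0: [245, 329, 413, 39, 299]
t=1: [126, 119, 133, 112, 151]
t=2: [382, 369, 340, 395, 351]
t=3: [106, 106, 100, 111, 97]
t=4: [305, 308, 319, 299, 319]
t=5: [125, 126, 128, 123, 129]
t=6: [366, 363, 360, 368, 358]
t=7: [106, 106, 105, 107, 104]
t=8: [312, 314, 316, 311, 316]
t=9: [124, 125, 125, 124, 125]
t=10: [359, 359, 359, 359, 358]
t=11: [108, 108, 108, 108, 108]
t=12: [320, 320, 320, 320, 320]
t=13: [123, 123, 123, 123, 123]
t=14: [356, 356, 356, 356, 356]
t=15: [109, 109, 109, 109, 109]
t=16: [322, 322, 322, 322, 322]
t=17: [122, 122, 122, 122, 122]
t=18: [353, 353, 353, 353, 353]
t=19: [110, 110, 110, 110, 110]
t=20: [325, 325, 325, 325, 325]
t=21: [121, 121, 121, 121, 121]
t=22: [351, 351, 351, 351, 351]
t=23: [111, 111, 111, 111, 111]
t=24: [327, 327, 327, 327, 327]
t=25: [120, 120, 120, 120, 120]
t=26: [349, 349, 349, 349, 349]
t=27: [112, 112, 112, 112, 112]
t=28: [329, 329, 329, 329, 329]
t=29: [119, 119, 119, 119, 119]
t=30: [346, 346, 346, 346, 346]
t=31: [113, 113, 113, 113, 113]
t=32: [332, 332, 332, 332, 332]
t=33: [118, 118, 118, 118, 118]
t=34: [344, 344, 344, 344, 344]
t=35: [114, 114, 114, 114, 114]
t=36: [334, 334, 334, 334, 334]
t=37: [117, 117, 117, 117, 117]
t=38: [341, 341, 341, 341, 341]
t=39: [115, 115, 115, 115, 115]
t=40: [337, 337, 337, 337, 337]
t=41: [116, 116, 116, 116, 116]
t=42: [339, 339, 339, 339, 339]
t=43: [116, 116, 116, 116, 116]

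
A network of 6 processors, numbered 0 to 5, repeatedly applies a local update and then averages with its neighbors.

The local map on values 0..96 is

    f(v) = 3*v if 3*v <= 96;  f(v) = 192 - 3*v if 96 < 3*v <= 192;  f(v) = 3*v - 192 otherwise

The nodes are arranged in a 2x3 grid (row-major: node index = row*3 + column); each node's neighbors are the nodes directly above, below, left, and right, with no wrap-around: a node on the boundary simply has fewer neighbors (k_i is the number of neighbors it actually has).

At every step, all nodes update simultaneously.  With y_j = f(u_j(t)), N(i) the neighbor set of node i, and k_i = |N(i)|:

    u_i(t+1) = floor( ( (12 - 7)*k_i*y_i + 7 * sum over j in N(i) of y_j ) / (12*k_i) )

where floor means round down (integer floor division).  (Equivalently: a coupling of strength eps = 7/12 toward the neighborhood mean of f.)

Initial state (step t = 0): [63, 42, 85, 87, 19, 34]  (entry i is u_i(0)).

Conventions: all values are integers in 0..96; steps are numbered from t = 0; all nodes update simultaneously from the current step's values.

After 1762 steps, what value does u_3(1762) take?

Simulating step by step:
t=0: [63, 42, 85, 87, 19, 34]
t=1: [40, 51, 71, 46, 67, 72]
t=2: [57, 36, 27, 46, 26, 18]
t=3: [49, 70, 74, 51, 69, 68]
t=4: [35, 25, 21, 33, 19, 18]
t=5: [85, 71, 63, 80, 66, 57]
t=6: [46, 22, 13, 40, 20, 11]
t=7: [62, 57, 45, 63, 58, 42]
t=8: [9, 24, 49, 8, 25, 49]
t=9: [39, 58, 52, 39, 58, 53]
t=10: [58, 32, 29, 58, 32, 29]
t=11: [40, 79, 89, 40, 79, 89]
t=12: [64, 56, 66, 64, 56, 66]
t=13: [7, 15, 11, 7, 15, 11]
t=14: [28, 38, 36, 28, 38, 36]
t=15: [82, 80, 82, 82, 80, 82]
t=16: [52, 50, 52, 52, 50, 52]
t=17: [37, 39, 37, 37, 39, 37]
t=18: [79, 77, 79, 79, 77, 79]
t=19: [43, 41, 43, 43, 41, 43]
t=20: [64, 66, 64, 64, 66, 64]
t=21: [1, 3, 1, 1, 3, 1]
t=22: [4, 6, 4, 4, 6, 4]
t=23: [13, 15, 13, 13, 15, 13]
t=24: [40, 42, 40, 40, 42, 40]
t=25: [70, 68, 70, 70, 68, 70]
t=26: [16, 14, 16, 16, 14, 16]
t=27: [46, 44, 46, 46, 44, 46]
t=28: [55, 57, 55, 55, 57, 55]
t=29: [25, 23, 25, 25, 23, 25]
t=30: [73, 71, 73, 73, 71, 73]
t=31: [25, 23, 25, 25, 23, 25]

Answer: u_3(1762) = 73
Key observation: The state at step 29, [25, 23, 25, 25, 23, 25], reappears at step 31: the system is in a cycle of period 2 from step 29 on.  Therefore the state at step 1762 equals the state at step 29 + ((1762 - 29) mod 2) = 30, which is [73, 71, 73, 73, 71, 73].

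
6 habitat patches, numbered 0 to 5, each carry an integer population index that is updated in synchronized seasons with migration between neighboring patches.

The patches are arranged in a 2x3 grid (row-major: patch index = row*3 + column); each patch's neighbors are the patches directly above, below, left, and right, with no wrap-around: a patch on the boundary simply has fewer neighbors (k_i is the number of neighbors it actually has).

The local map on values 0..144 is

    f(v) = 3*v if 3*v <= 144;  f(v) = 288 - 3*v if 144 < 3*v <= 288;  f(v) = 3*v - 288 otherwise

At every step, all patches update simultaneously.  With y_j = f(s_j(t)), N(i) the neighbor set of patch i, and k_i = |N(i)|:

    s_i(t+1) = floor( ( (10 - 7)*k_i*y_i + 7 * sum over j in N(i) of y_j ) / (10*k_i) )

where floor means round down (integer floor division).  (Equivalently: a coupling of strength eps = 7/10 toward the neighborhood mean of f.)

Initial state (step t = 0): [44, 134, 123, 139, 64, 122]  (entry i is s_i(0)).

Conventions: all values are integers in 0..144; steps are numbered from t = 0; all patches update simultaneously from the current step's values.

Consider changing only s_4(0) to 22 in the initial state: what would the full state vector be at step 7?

Answer: [124, 126, 132, 123, 128, 131]
Key observation: This trace re-runs the system from the modified initial state.

Derivation:
t=0: [44, 134, 123, 139, 22, 122]
t=1: [124, 99, 91, 108, 94, 74]
t=2: [40, 27, 30, 42, 27, 27]
t=3: [108, 92, 83, 108, 91, 84]
t=4: [27, 24, 28, 28, 24, 29]
t=5: [78, 76, 80, 78, 78, 80]
t=6: [56, 54, 52, 54, 54, 50]
t=7: [124, 126, 132, 123, 128, 131]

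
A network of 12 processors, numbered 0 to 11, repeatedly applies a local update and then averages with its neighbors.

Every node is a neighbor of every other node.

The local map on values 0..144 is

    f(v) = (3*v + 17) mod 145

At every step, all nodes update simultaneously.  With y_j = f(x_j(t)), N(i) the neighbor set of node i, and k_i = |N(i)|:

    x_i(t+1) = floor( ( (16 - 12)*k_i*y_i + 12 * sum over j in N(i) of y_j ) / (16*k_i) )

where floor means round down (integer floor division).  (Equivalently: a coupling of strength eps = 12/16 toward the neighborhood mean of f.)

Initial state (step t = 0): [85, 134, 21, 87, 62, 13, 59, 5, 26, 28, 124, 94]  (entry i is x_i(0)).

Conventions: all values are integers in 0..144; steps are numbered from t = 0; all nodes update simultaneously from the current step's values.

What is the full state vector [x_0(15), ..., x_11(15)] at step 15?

Answer: [88, 88, 88, 88, 88, 88, 88, 88, 88, 88, 88, 88]

Derivation:
t=0: [85, 134, 21, 87, 62, 13, 59, 5, 26, 28, 124, 94]
t=1: [89, 89, 80, 90, 76, 76, 74, 71, 83, 84, 84, 67]
t=2: [117, 117, 112, 118, 110, 110, 109, 107, 114, 114, 114, 105]
t=3: [66, 66, 63, 66, 62, 62, 61, 60, 64, 64, 64, 59]
t=4: [62, 62, 61, 62, 60, 60, 60, 59, 61, 61, 61, 59]
t=5: [54, 54, 54, 54, 53, 53, 53, 53, 54, 54, 54, 53]
t=6: [32, 32, 32, 32, 32, 32, 32, 32, 32, 32, 32, 32]
t=7: [113, 113, 113, 113, 113, 113, 113, 113, 113, 113, 113, 113]
t=8: [66, 66, 66, 66, 66, 66, 66, 66, 66, 66, 66, 66]
t=9: [70, 70, 70, 70, 70, 70, 70, 70, 70, 70, 70, 70]
t=10: [82, 82, 82, 82, 82, 82, 82, 82, 82, 82, 82, 82]
t=11: [118, 118, 118, 118, 118, 118, 118, 118, 118, 118, 118, 118]
t=12: [81, 81, 81, 81, 81, 81, 81, 81, 81, 81, 81, 81]
t=13: [115, 115, 115, 115, 115, 115, 115, 115, 115, 115, 115, 115]
t=14: [72, 72, 72, 72, 72, 72, 72, 72, 72, 72, 72, 72]
t=15: [88, 88, 88, 88, 88, 88, 88, 88, 88, 88, 88, 88]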